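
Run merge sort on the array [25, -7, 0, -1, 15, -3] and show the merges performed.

Divide and conquer:
  Merge [-7] + [0] -> [-7, 0]
  Merge [25] + [-7, 0] -> [-7, 0, 25]
  Merge [15] + [-3] -> [-3, 15]
  Merge [-1] + [-3, 15] -> [-3, -1, 15]
  Merge [-7, 0, 25] + [-3, -1, 15] -> [-7, -3, -1, 0, 15, 25]


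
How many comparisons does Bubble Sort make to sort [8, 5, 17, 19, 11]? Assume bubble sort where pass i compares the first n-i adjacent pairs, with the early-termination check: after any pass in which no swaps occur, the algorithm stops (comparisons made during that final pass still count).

Pass 1: compare adjacent pairs (0,1)..(3,4) = 4 comparison(s), 2 swap(s) -> [5, 8, 17, 11, 19]
Pass 2: compare adjacent pairs (0,1)..(2,3) = 3 comparison(s), 1 swap(s) -> [5, 8, 11, 17, 19]
Pass 3: compare adjacent pairs (0,1)..(1,2) = 2 comparison(s), 0 swap(s) -> [5, 8, 11, 17, 19]
No swaps in this pass, so bubble sort stops here.
Total comparisons: 4 + 3 + 2 = 9


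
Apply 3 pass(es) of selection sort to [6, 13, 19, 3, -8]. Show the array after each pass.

Pass 1: Select minimum -8 at index 4, swap -> [-8, 13, 19, 3, 6]
Pass 2: Select minimum 3 at index 3, swap -> [-8, 3, 19, 13, 6]
Pass 3: Select minimum 6 at index 4, swap -> [-8, 3, 6, 13, 19]


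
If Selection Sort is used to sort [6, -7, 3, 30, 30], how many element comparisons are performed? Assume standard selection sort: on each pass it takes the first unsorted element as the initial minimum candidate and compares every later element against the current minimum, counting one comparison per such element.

Pass 1: scan indices 1..4 for the minimum = 4 comparison(s); min is -7, place at index 0 -> [-7, 6, 3, 30, 30]
Pass 2: scan indices 2..4 for the minimum = 3 comparison(s); min is 3, place at index 1 -> [-7, 3, 6, 30, 30]
Pass 3: scan indices 3..4 for the minimum = 2 comparison(s); min is 6, place at index 2 -> [-7, 3, 6, 30, 30]
Pass 4: scan indices 4..4 for the minimum = 1 comparison(s); min is 30, place at index 3 -> [-7, 3, 6, 30, 30]
Selection sort always scans the whole unsorted suffix, so the count is (n-1) + (n-2) + ... + 1 = n(n-1)/2 = 5*4/2 = 10 regardless of the input order.
Total comparisons: 4 + 3 + 2 + 1 = 10


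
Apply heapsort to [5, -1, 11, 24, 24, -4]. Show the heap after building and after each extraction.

Build heap: [24, 24, 11, -1, 5, -4]
Extract 24: [24, 5, 11, -1, -4, 24]
Extract 24: [11, 5, -4, -1, 24, 24]
Extract 11: [5, -1, -4, 11, 24, 24]
Extract 5: [-1, -4, 5, 11, 24, 24]
Extract -1: [-4, -1, 5, 11, 24, 24]


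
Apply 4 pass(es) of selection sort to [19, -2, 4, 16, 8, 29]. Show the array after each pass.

Pass 1: Select minimum -2 at index 1, swap -> [-2, 19, 4, 16, 8, 29]
Pass 2: Select minimum 4 at index 2, swap -> [-2, 4, 19, 16, 8, 29]
Pass 3: Select minimum 8 at index 4, swap -> [-2, 4, 8, 16, 19, 29]
Pass 4: Select minimum 16 at index 3, swap -> [-2, 4, 8, 16, 19, 29]


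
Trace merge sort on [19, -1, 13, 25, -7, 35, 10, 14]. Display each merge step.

Divide and conquer:
  Merge [19] + [-1] -> [-1, 19]
  Merge [13] + [25] -> [13, 25]
  Merge [-1, 19] + [13, 25] -> [-1, 13, 19, 25]
  Merge [-7] + [35] -> [-7, 35]
  Merge [10] + [14] -> [10, 14]
  Merge [-7, 35] + [10, 14] -> [-7, 10, 14, 35]
  Merge [-1, 13, 19, 25] + [-7, 10, 14, 35] -> [-7, -1, 10, 13, 14, 19, 25, 35]


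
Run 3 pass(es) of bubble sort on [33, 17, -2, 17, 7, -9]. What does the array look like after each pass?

After pass 1: [17, -2, 17, 7, -9, 33] (5 swaps)
After pass 2: [-2, 17, 7, -9, 17, 33] (3 swaps)
After pass 3: [-2, 7, -9, 17, 17, 33] (2 swaps)
Total swaps: 10


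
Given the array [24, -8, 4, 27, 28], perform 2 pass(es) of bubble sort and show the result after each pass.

After pass 1: [-8, 4, 24, 27, 28] (2 swaps)
After pass 2: [-8, 4, 24, 27, 28] (0 swaps)
Total swaps: 2


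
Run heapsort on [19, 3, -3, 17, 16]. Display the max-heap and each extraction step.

Build heap: [19, 17, -3, 3, 16]
Extract 19: [17, 16, -3, 3, 19]
Extract 17: [16, 3, -3, 17, 19]
Extract 16: [3, -3, 16, 17, 19]
Extract 3: [-3, 3, 16, 17, 19]


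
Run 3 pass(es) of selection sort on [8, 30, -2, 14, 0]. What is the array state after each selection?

Pass 1: Select minimum -2 at index 2, swap -> [-2, 30, 8, 14, 0]
Pass 2: Select minimum 0 at index 4, swap -> [-2, 0, 8, 14, 30]
Pass 3: Select minimum 8 at index 2, swap -> [-2, 0, 8, 14, 30]


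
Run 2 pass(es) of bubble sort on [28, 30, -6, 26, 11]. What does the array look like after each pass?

After pass 1: [28, -6, 26, 11, 30] (3 swaps)
After pass 2: [-6, 26, 11, 28, 30] (3 swaps)
Total swaps: 6


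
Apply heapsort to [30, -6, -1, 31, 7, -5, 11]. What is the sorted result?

Build heap: [31, 30, 11, -6, 7, -5, -1]
Extract 31: [30, 7, 11, -6, -1, -5, 31]
Extract 30: [11, 7, -5, -6, -1, 30, 31]
Extract 11: [7, -1, -5, -6, 11, 30, 31]
Extract 7: [-1, -6, -5, 7, 11, 30, 31]
Extract -1: [-5, -6, -1, 7, 11, 30, 31]
Extract -5: [-6, -5, -1, 7, 11, 30, 31]


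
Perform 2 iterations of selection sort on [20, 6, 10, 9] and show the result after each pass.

Pass 1: Select minimum 6 at index 1, swap -> [6, 20, 10, 9]
Pass 2: Select minimum 9 at index 3, swap -> [6, 9, 10, 20]


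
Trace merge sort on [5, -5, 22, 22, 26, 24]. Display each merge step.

Divide and conquer:
  Merge [-5] + [22] -> [-5, 22]
  Merge [5] + [-5, 22] -> [-5, 5, 22]
  Merge [26] + [24] -> [24, 26]
  Merge [22] + [24, 26] -> [22, 24, 26]
  Merge [-5, 5, 22] + [22, 24, 26] -> [-5, 5, 22, 22, 24, 26]


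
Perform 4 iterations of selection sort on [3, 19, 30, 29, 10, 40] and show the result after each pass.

Pass 1: Select minimum 3 at index 0, swap -> [3, 19, 30, 29, 10, 40]
Pass 2: Select minimum 10 at index 4, swap -> [3, 10, 30, 29, 19, 40]
Pass 3: Select minimum 19 at index 4, swap -> [3, 10, 19, 29, 30, 40]
Pass 4: Select minimum 29 at index 3, swap -> [3, 10, 19, 29, 30, 40]


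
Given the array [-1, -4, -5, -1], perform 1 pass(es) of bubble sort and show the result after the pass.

After pass 1: [-4, -5, -1, -1] (2 swaps)
Total swaps: 2


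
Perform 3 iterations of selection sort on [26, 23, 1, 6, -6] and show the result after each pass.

Pass 1: Select minimum -6 at index 4, swap -> [-6, 23, 1, 6, 26]
Pass 2: Select minimum 1 at index 2, swap -> [-6, 1, 23, 6, 26]
Pass 3: Select minimum 6 at index 3, swap -> [-6, 1, 6, 23, 26]


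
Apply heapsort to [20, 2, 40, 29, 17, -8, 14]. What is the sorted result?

Build heap: [40, 29, 20, 2, 17, -8, 14]
Extract 40: [29, 17, 20, 2, 14, -8, 40]
Extract 29: [20, 17, -8, 2, 14, 29, 40]
Extract 20: [17, 14, -8, 2, 20, 29, 40]
Extract 17: [14, 2, -8, 17, 20, 29, 40]
Extract 14: [2, -8, 14, 17, 20, 29, 40]
Extract 2: [-8, 2, 14, 17, 20, 29, 40]


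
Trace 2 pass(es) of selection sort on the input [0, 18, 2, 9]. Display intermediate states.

Pass 1: Select minimum 0 at index 0, swap -> [0, 18, 2, 9]
Pass 2: Select minimum 2 at index 2, swap -> [0, 2, 18, 9]


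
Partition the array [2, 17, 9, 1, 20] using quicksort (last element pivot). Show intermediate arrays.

Partition 1: pivot=20 at index 4 -> [2, 17, 9, 1, 20]
Partition 2: pivot=1 at index 0 -> [1, 17, 9, 2, 20]
Partition 3: pivot=2 at index 1 -> [1, 2, 9, 17, 20]
Partition 4: pivot=17 at index 3 -> [1, 2, 9, 17, 20]


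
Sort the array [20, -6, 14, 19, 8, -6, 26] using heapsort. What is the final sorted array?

Build heap: [26, 19, 20, -6, 8, -6, 14]
Extract 26: [20, 19, 14, -6, 8, -6, 26]
Extract 20: [19, 8, 14, -6, -6, 20, 26]
Extract 19: [14, 8, -6, -6, 19, 20, 26]
Extract 14: [8, -6, -6, 14, 19, 20, 26]
Extract 8: [-6, -6, 8, 14, 19, 20, 26]
Extract -6: [-6, -6, 8, 14, 19, 20, 26]


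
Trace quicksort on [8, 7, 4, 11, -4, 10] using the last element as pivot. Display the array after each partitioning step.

Partition 1: pivot=10 at index 4 -> [8, 7, 4, -4, 10, 11]
Partition 2: pivot=-4 at index 0 -> [-4, 7, 4, 8, 10, 11]
Partition 3: pivot=8 at index 3 -> [-4, 7, 4, 8, 10, 11]
Partition 4: pivot=4 at index 1 -> [-4, 4, 7, 8, 10, 11]


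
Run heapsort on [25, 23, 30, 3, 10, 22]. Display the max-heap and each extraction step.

Build heap: [30, 23, 25, 3, 10, 22]
Extract 30: [25, 23, 22, 3, 10, 30]
Extract 25: [23, 10, 22, 3, 25, 30]
Extract 23: [22, 10, 3, 23, 25, 30]
Extract 22: [10, 3, 22, 23, 25, 30]
Extract 10: [3, 10, 22, 23, 25, 30]


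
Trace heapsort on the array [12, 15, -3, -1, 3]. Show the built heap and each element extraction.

Build heap: [15, 12, -3, -1, 3]
Extract 15: [12, 3, -3, -1, 15]
Extract 12: [3, -1, -3, 12, 15]
Extract 3: [-1, -3, 3, 12, 15]
Extract -1: [-3, -1, 3, 12, 15]


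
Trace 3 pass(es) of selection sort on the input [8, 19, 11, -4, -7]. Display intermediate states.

Pass 1: Select minimum -7 at index 4, swap -> [-7, 19, 11, -4, 8]
Pass 2: Select minimum -4 at index 3, swap -> [-7, -4, 11, 19, 8]
Pass 3: Select minimum 8 at index 4, swap -> [-7, -4, 8, 19, 11]


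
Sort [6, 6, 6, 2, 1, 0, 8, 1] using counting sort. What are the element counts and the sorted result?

Count array: [1, 2, 1, 0, 0, 0, 3, 0, 1]
(count[i] = number of elements equal to i)
Cumulative count: [1, 3, 4, 4, 4, 4, 7, 7, 8]
Sorted: [0, 1, 1, 2, 6, 6, 6, 8]


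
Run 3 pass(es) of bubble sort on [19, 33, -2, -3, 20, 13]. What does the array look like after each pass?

After pass 1: [19, -2, -3, 20, 13, 33] (4 swaps)
After pass 2: [-2, -3, 19, 13, 20, 33] (3 swaps)
After pass 3: [-3, -2, 13, 19, 20, 33] (2 swaps)
Total swaps: 9


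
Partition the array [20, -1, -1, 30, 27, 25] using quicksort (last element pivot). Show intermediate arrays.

Partition 1: pivot=25 at index 3 -> [20, -1, -1, 25, 27, 30]
Partition 2: pivot=-1 at index 1 -> [-1, -1, 20, 25, 27, 30]
Partition 3: pivot=30 at index 5 -> [-1, -1, 20, 25, 27, 30]


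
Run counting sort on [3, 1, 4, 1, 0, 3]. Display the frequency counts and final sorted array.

Count array: [1, 2, 0, 2, 1]
(count[i] = number of elements equal to i)
Cumulative count: [1, 3, 3, 5, 6]
Sorted: [0, 1, 1, 3, 3, 4]


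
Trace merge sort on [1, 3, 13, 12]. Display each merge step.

Divide and conquer:
  Merge [1] + [3] -> [1, 3]
  Merge [13] + [12] -> [12, 13]
  Merge [1, 3] + [12, 13] -> [1, 3, 12, 13]


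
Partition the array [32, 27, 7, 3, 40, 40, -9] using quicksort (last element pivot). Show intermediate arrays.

Partition 1: pivot=-9 at index 0 -> [-9, 27, 7, 3, 40, 40, 32]
Partition 2: pivot=32 at index 4 -> [-9, 27, 7, 3, 32, 40, 40]
Partition 3: pivot=3 at index 1 -> [-9, 3, 7, 27, 32, 40, 40]
Partition 4: pivot=27 at index 3 -> [-9, 3, 7, 27, 32, 40, 40]
Partition 5: pivot=40 at index 6 -> [-9, 3, 7, 27, 32, 40, 40]


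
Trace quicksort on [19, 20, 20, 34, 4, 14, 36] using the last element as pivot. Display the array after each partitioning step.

Partition 1: pivot=36 at index 6 -> [19, 20, 20, 34, 4, 14, 36]
Partition 2: pivot=14 at index 1 -> [4, 14, 20, 34, 19, 20, 36]
Partition 3: pivot=20 at index 4 -> [4, 14, 20, 19, 20, 34, 36]
Partition 4: pivot=19 at index 2 -> [4, 14, 19, 20, 20, 34, 36]


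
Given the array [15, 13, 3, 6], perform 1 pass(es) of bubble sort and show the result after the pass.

After pass 1: [13, 3, 6, 15] (3 swaps)
Total swaps: 3


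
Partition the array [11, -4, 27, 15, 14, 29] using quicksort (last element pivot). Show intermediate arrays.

Partition 1: pivot=29 at index 5 -> [11, -4, 27, 15, 14, 29]
Partition 2: pivot=14 at index 2 -> [11, -4, 14, 15, 27, 29]
Partition 3: pivot=-4 at index 0 -> [-4, 11, 14, 15, 27, 29]
Partition 4: pivot=27 at index 4 -> [-4, 11, 14, 15, 27, 29]


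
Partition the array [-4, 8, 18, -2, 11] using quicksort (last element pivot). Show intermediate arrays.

Partition 1: pivot=11 at index 3 -> [-4, 8, -2, 11, 18]
Partition 2: pivot=-2 at index 1 -> [-4, -2, 8, 11, 18]


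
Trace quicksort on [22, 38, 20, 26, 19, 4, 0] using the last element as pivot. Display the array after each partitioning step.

Partition 1: pivot=0 at index 0 -> [0, 38, 20, 26, 19, 4, 22]
Partition 2: pivot=22 at index 4 -> [0, 20, 19, 4, 22, 26, 38]
Partition 3: pivot=4 at index 1 -> [0, 4, 19, 20, 22, 26, 38]
Partition 4: pivot=20 at index 3 -> [0, 4, 19, 20, 22, 26, 38]
Partition 5: pivot=38 at index 6 -> [0, 4, 19, 20, 22, 26, 38]


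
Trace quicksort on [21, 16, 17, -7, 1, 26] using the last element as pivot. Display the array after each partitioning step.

Partition 1: pivot=26 at index 5 -> [21, 16, 17, -7, 1, 26]
Partition 2: pivot=1 at index 1 -> [-7, 1, 17, 21, 16, 26]
Partition 3: pivot=16 at index 2 -> [-7, 1, 16, 21, 17, 26]
Partition 4: pivot=17 at index 3 -> [-7, 1, 16, 17, 21, 26]


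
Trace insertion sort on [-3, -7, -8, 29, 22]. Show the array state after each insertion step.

First element -3 is already 'sorted'
Insert -7: shifted 1 elements -> [-7, -3, -8, 29, 22]
Insert -8: shifted 2 elements -> [-8, -7, -3, 29, 22]
Insert 29: shifted 0 elements -> [-8, -7, -3, 29, 22]
Insert 22: shifted 1 elements -> [-8, -7, -3, 22, 29]


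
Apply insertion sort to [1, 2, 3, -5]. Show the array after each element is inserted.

First element 1 is already 'sorted'
Insert 2: shifted 0 elements -> [1, 2, 3, -5]
Insert 3: shifted 0 elements -> [1, 2, 3, -5]
Insert -5: shifted 3 elements -> [-5, 1, 2, 3]


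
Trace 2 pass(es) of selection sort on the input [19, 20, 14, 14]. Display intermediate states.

Pass 1: Select minimum 14 at index 2, swap -> [14, 20, 19, 14]
Pass 2: Select minimum 14 at index 3, swap -> [14, 14, 19, 20]


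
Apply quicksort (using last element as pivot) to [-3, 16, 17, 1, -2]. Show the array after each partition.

Partition 1: pivot=-2 at index 1 -> [-3, -2, 17, 1, 16]
Partition 2: pivot=16 at index 3 -> [-3, -2, 1, 16, 17]


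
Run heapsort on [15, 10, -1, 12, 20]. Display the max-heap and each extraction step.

Build heap: [20, 15, -1, 12, 10]
Extract 20: [15, 12, -1, 10, 20]
Extract 15: [12, 10, -1, 15, 20]
Extract 12: [10, -1, 12, 15, 20]
Extract 10: [-1, 10, 12, 15, 20]


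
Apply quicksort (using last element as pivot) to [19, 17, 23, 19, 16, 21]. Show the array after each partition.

Partition 1: pivot=21 at index 4 -> [19, 17, 19, 16, 21, 23]
Partition 2: pivot=16 at index 0 -> [16, 17, 19, 19, 21, 23]
Partition 3: pivot=19 at index 3 -> [16, 17, 19, 19, 21, 23]
Partition 4: pivot=19 at index 2 -> [16, 17, 19, 19, 21, 23]


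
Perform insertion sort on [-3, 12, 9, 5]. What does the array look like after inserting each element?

First element -3 is already 'sorted'
Insert 12: shifted 0 elements -> [-3, 12, 9, 5]
Insert 9: shifted 1 elements -> [-3, 9, 12, 5]
Insert 5: shifted 2 elements -> [-3, 5, 9, 12]


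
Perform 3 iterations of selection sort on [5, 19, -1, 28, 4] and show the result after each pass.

Pass 1: Select minimum -1 at index 2, swap -> [-1, 19, 5, 28, 4]
Pass 2: Select minimum 4 at index 4, swap -> [-1, 4, 5, 28, 19]
Pass 3: Select minimum 5 at index 2, swap -> [-1, 4, 5, 28, 19]


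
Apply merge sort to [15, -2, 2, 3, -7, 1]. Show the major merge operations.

Divide and conquer:
  Merge [-2] + [2] -> [-2, 2]
  Merge [15] + [-2, 2] -> [-2, 2, 15]
  Merge [-7] + [1] -> [-7, 1]
  Merge [3] + [-7, 1] -> [-7, 1, 3]
  Merge [-2, 2, 15] + [-7, 1, 3] -> [-7, -2, 1, 2, 3, 15]


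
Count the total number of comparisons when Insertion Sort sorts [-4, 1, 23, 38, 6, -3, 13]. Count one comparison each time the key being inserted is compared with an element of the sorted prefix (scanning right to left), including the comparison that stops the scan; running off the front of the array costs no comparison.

Insert 1: -4 <= 1 (stop) = 1 comparison(s) -> [-4, 1, 23, 38, 6, -3, 13]
Insert 23: 1 <= 23 (stop) = 1 comparison(s) -> [-4, 1, 23, 38, 6, -3, 13]
Insert 38: 23 <= 38 (stop) = 1 comparison(s) -> [-4, 1, 23, 38, 6, -3, 13]
Insert 6: 38 > 6 (shift), 23 > 6 (shift), 1 <= 6 (stop) = 3 comparison(s) -> [-4, 1, 6, 23, 38, -3, 13]
Insert -3: 38 > -3 (shift), 23 > -3 (shift), 6 > -3 (shift), 1 > -3 (shift), -4 <= -3 (stop) = 5 comparison(s) -> [-4, -3, 1, 6, 23, 38, 13]
Insert 13: 38 > 13 (shift), 23 > 13 (shift), 6 <= 13 (stop) = 3 comparison(s) -> [-4, -3, 1, 6, 13, 23, 38]
Total comparisons: 1 + 1 + 1 + 3 + 5 + 3 = 14


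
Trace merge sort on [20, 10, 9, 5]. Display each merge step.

Divide and conquer:
  Merge [20] + [10] -> [10, 20]
  Merge [9] + [5] -> [5, 9]
  Merge [10, 20] + [5, 9] -> [5, 9, 10, 20]


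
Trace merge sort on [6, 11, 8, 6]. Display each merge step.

Divide and conquer:
  Merge [6] + [11] -> [6, 11]
  Merge [8] + [6] -> [6, 8]
  Merge [6, 11] + [6, 8] -> [6, 6, 8, 11]


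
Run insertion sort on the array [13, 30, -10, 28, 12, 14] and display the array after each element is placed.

First element 13 is already 'sorted'
Insert 30: shifted 0 elements -> [13, 30, -10, 28, 12, 14]
Insert -10: shifted 2 elements -> [-10, 13, 30, 28, 12, 14]
Insert 28: shifted 1 elements -> [-10, 13, 28, 30, 12, 14]
Insert 12: shifted 3 elements -> [-10, 12, 13, 28, 30, 14]
Insert 14: shifted 2 elements -> [-10, 12, 13, 14, 28, 30]


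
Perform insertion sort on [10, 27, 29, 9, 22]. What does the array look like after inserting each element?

First element 10 is already 'sorted'
Insert 27: shifted 0 elements -> [10, 27, 29, 9, 22]
Insert 29: shifted 0 elements -> [10, 27, 29, 9, 22]
Insert 9: shifted 3 elements -> [9, 10, 27, 29, 22]
Insert 22: shifted 2 elements -> [9, 10, 22, 27, 29]


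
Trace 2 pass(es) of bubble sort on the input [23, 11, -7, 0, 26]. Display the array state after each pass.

After pass 1: [11, -7, 0, 23, 26] (3 swaps)
After pass 2: [-7, 0, 11, 23, 26] (2 swaps)
Total swaps: 5


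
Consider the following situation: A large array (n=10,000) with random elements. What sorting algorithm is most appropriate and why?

Best choice: Quicksort or Mergesort
Reason: Both have O(n log n) average case; quicksort has lower constant factors


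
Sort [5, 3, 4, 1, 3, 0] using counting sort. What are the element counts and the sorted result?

Count array: [1, 1, 0, 2, 1, 1]
(count[i] = number of elements equal to i)
Cumulative count: [1, 2, 2, 4, 5, 6]
Sorted: [0, 1, 3, 3, 4, 5]


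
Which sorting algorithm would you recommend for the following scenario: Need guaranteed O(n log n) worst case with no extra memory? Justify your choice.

Best choice: Heapsort
Reason: Heapsort is O(n log n) worst case and sorts in-place; quicksort can degrade to O(n^2)


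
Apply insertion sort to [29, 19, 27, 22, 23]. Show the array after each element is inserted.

First element 29 is already 'sorted'
Insert 19: shifted 1 elements -> [19, 29, 27, 22, 23]
Insert 27: shifted 1 elements -> [19, 27, 29, 22, 23]
Insert 22: shifted 2 elements -> [19, 22, 27, 29, 23]
Insert 23: shifted 2 elements -> [19, 22, 23, 27, 29]


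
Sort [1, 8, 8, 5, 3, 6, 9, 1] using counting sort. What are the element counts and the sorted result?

Count array: [0, 2, 0, 1, 0, 1, 1, 0, 2, 1]
(count[i] = number of elements equal to i)
Cumulative count: [0, 2, 2, 3, 3, 4, 5, 5, 7, 8]
Sorted: [1, 1, 3, 5, 6, 8, 8, 9]


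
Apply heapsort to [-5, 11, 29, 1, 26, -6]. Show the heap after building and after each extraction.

Build heap: [29, 26, -5, 1, 11, -6]
Extract 29: [26, 11, -5, 1, -6, 29]
Extract 26: [11, 1, -5, -6, 26, 29]
Extract 11: [1, -6, -5, 11, 26, 29]
Extract 1: [-5, -6, 1, 11, 26, 29]
Extract -5: [-6, -5, 1, 11, 26, 29]


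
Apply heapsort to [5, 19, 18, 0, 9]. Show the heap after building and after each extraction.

Build heap: [19, 9, 18, 0, 5]
Extract 19: [18, 9, 5, 0, 19]
Extract 18: [9, 0, 5, 18, 19]
Extract 9: [5, 0, 9, 18, 19]
Extract 5: [0, 5, 9, 18, 19]


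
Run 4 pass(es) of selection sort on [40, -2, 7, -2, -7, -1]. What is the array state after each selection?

Pass 1: Select minimum -7 at index 4, swap -> [-7, -2, 7, -2, 40, -1]
Pass 2: Select minimum -2 at index 1, swap -> [-7, -2, 7, -2, 40, -1]
Pass 3: Select minimum -2 at index 3, swap -> [-7, -2, -2, 7, 40, -1]
Pass 4: Select minimum -1 at index 5, swap -> [-7, -2, -2, -1, 40, 7]


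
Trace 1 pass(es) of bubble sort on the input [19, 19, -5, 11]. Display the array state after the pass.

After pass 1: [19, -5, 11, 19] (2 swaps)
Total swaps: 2


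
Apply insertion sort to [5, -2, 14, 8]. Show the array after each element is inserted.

First element 5 is already 'sorted'
Insert -2: shifted 1 elements -> [-2, 5, 14, 8]
Insert 14: shifted 0 elements -> [-2, 5, 14, 8]
Insert 8: shifted 1 elements -> [-2, 5, 8, 14]


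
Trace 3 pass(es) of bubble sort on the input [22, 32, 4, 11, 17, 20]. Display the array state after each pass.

After pass 1: [22, 4, 11, 17, 20, 32] (4 swaps)
After pass 2: [4, 11, 17, 20, 22, 32] (4 swaps)
After pass 3: [4, 11, 17, 20, 22, 32] (0 swaps)
Total swaps: 8


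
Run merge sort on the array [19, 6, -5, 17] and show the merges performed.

Divide and conquer:
  Merge [19] + [6] -> [6, 19]
  Merge [-5] + [17] -> [-5, 17]
  Merge [6, 19] + [-5, 17] -> [-5, 6, 17, 19]


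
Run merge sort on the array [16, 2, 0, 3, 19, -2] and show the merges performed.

Divide and conquer:
  Merge [2] + [0] -> [0, 2]
  Merge [16] + [0, 2] -> [0, 2, 16]
  Merge [19] + [-2] -> [-2, 19]
  Merge [3] + [-2, 19] -> [-2, 3, 19]
  Merge [0, 2, 16] + [-2, 3, 19] -> [-2, 0, 2, 3, 16, 19]


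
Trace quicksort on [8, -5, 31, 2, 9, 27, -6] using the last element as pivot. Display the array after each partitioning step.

Partition 1: pivot=-6 at index 0 -> [-6, -5, 31, 2, 9, 27, 8]
Partition 2: pivot=8 at index 3 -> [-6, -5, 2, 8, 9, 27, 31]
Partition 3: pivot=2 at index 2 -> [-6, -5, 2, 8, 9, 27, 31]
Partition 4: pivot=31 at index 6 -> [-6, -5, 2, 8, 9, 27, 31]
Partition 5: pivot=27 at index 5 -> [-6, -5, 2, 8, 9, 27, 31]


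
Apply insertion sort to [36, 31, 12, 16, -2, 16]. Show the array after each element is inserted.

First element 36 is already 'sorted'
Insert 31: shifted 1 elements -> [31, 36, 12, 16, -2, 16]
Insert 12: shifted 2 elements -> [12, 31, 36, 16, -2, 16]
Insert 16: shifted 2 elements -> [12, 16, 31, 36, -2, 16]
Insert -2: shifted 4 elements -> [-2, 12, 16, 31, 36, 16]
Insert 16: shifted 2 elements -> [-2, 12, 16, 16, 31, 36]


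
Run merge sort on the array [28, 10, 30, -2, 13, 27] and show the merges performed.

Divide and conquer:
  Merge [10] + [30] -> [10, 30]
  Merge [28] + [10, 30] -> [10, 28, 30]
  Merge [13] + [27] -> [13, 27]
  Merge [-2] + [13, 27] -> [-2, 13, 27]
  Merge [10, 28, 30] + [-2, 13, 27] -> [-2, 10, 13, 27, 28, 30]


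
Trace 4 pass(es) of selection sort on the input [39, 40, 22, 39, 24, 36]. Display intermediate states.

Pass 1: Select minimum 22 at index 2, swap -> [22, 40, 39, 39, 24, 36]
Pass 2: Select minimum 24 at index 4, swap -> [22, 24, 39, 39, 40, 36]
Pass 3: Select minimum 36 at index 5, swap -> [22, 24, 36, 39, 40, 39]
Pass 4: Select minimum 39 at index 3, swap -> [22, 24, 36, 39, 40, 39]


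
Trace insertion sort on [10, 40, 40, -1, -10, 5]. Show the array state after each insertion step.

First element 10 is already 'sorted'
Insert 40: shifted 0 elements -> [10, 40, 40, -1, -10, 5]
Insert 40: shifted 0 elements -> [10, 40, 40, -1, -10, 5]
Insert -1: shifted 3 elements -> [-1, 10, 40, 40, -10, 5]
Insert -10: shifted 4 elements -> [-10, -1, 10, 40, 40, 5]
Insert 5: shifted 3 elements -> [-10, -1, 5, 10, 40, 40]


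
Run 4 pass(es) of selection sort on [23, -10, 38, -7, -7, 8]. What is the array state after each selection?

Pass 1: Select minimum -10 at index 1, swap -> [-10, 23, 38, -7, -7, 8]
Pass 2: Select minimum -7 at index 3, swap -> [-10, -7, 38, 23, -7, 8]
Pass 3: Select minimum -7 at index 4, swap -> [-10, -7, -7, 23, 38, 8]
Pass 4: Select minimum 8 at index 5, swap -> [-10, -7, -7, 8, 38, 23]


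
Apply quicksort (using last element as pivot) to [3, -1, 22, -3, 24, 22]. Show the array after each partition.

Partition 1: pivot=22 at index 4 -> [3, -1, 22, -3, 22, 24]
Partition 2: pivot=-3 at index 0 -> [-3, -1, 22, 3, 22, 24]
Partition 3: pivot=3 at index 2 -> [-3, -1, 3, 22, 22, 24]


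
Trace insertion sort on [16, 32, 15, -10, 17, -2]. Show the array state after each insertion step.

First element 16 is already 'sorted'
Insert 32: shifted 0 elements -> [16, 32, 15, -10, 17, -2]
Insert 15: shifted 2 elements -> [15, 16, 32, -10, 17, -2]
Insert -10: shifted 3 elements -> [-10, 15, 16, 32, 17, -2]
Insert 17: shifted 1 elements -> [-10, 15, 16, 17, 32, -2]
Insert -2: shifted 4 elements -> [-10, -2, 15, 16, 17, 32]


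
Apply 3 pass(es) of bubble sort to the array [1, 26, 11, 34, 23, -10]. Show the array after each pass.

After pass 1: [1, 11, 26, 23, -10, 34] (3 swaps)
After pass 2: [1, 11, 23, -10, 26, 34] (2 swaps)
After pass 3: [1, 11, -10, 23, 26, 34] (1 swaps)
Total swaps: 6


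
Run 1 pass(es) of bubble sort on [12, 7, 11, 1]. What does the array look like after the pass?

After pass 1: [7, 11, 1, 12] (3 swaps)
Total swaps: 3


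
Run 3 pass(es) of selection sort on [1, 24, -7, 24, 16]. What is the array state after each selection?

Pass 1: Select minimum -7 at index 2, swap -> [-7, 24, 1, 24, 16]
Pass 2: Select minimum 1 at index 2, swap -> [-7, 1, 24, 24, 16]
Pass 3: Select minimum 16 at index 4, swap -> [-7, 1, 16, 24, 24]


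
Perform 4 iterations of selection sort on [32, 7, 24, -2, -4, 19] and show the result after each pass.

Pass 1: Select minimum -4 at index 4, swap -> [-4, 7, 24, -2, 32, 19]
Pass 2: Select minimum -2 at index 3, swap -> [-4, -2, 24, 7, 32, 19]
Pass 3: Select minimum 7 at index 3, swap -> [-4, -2, 7, 24, 32, 19]
Pass 4: Select minimum 19 at index 5, swap -> [-4, -2, 7, 19, 32, 24]


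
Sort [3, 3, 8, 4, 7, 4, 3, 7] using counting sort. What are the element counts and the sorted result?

Count array: [0, 0, 0, 3, 2, 0, 0, 2, 1]
(count[i] = number of elements equal to i)
Cumulative count: [0, 0, 0, 3, 5, 5, 5, 7, 8]
Sorted: [3, 3, 3, 4, 4, 7, 7, 8]


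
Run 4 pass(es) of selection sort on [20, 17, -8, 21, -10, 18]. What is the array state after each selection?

Pass 1: Select minimum -10 at index 4, swap -> [-10, 17, -8, 21, 20, 18]
Pass 2: Select minimum -8 at index 2, swap -> [-10, -8, 17, 21, 20, 18]
Pass 3: Select minimum 17 at index 2, swap -> [-10, -8, 17, 21, 20, 18]
Pass 4: Select minimum 18 at index 5, swap -> [-10, -8, 17, 18, 20, 21]


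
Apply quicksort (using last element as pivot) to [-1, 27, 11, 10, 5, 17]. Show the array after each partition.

Partition 1: pivot=17 at index 4 -> [-1, 11, 10, 5, 17, 27]
Partition 2: pivot=5 at index 1 -> [-1, 5, 10, 11, 17, 27]
Partition 3: pivot=11 at index 3 -> [-1, 5, 10, 11, 17, 27]


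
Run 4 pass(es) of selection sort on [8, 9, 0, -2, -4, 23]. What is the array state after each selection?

Pass 1: Select minimum -4 at index 4, swap -> [-4, 9, 0, -2, 8, 23]
Pass 2: Select minimum -2 at index 3, swap -> [-4, -2, 0, 9, 8, 23]
Pass 3: Select minimum 0 at index 2, swap -> [-4, -2, 0, 9, 8, 23]
Pass 4: Select minimum 8 at index 4, swap -> [-4, -2, 0, 8, 9, 23]


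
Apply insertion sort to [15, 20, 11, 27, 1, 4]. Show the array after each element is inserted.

First element 15 is already 'sorted'
Insert 20: shifted 0 elements -> [15, 20, 11, 27, 1, 4]
Insert 11: shifted 2 elements -> [11, 15, 20, 27, 1, 4]
Insert 27: shifted 0 elements -> [11, 15, 20, 27, 1, 4]
Insert 1: shifted 4 elements -> [1, 11, 15, 20, 27, 4]
Insert 4: shifted 4 elements -> [1, 4, 11, 15, 20, 27]


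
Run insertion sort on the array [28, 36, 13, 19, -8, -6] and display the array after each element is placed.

First element 28 is already 'sorted'
Insert 36: shifted 0 elements -> [28, 36, 13, 19, -8, -6]
Insert 13: shifted 2 elements -> [13, 28, 36, 19, -8, -6]
Insert 19: shifted 2 elements -> [13, 19, 28, 36, -8, -6]
Insert -8: shifted 4 elements -> [-8, 13, 19, 28, 36, -6]
Insert -6: shifted 4 elements -> [-8, -6, 13, 19, 28, 36]


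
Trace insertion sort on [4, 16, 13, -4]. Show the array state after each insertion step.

First element 4 is already 'sorted'
Insert 16: shifted 0 elements -> [4, 16, 13, -4]
Insert 13: shifted 1 elements -> [4, 13, 16, -4]
Insert -4: shifted 3 elements -> [-4, 4, 13, 16]


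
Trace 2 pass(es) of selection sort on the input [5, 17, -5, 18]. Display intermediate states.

Pass 1: Select minimum -5 at index 2, swap -> [-5, 17, 5, 18]
Pass 2: Select minimum 5 at index 2, swap -> [-5, 5, 17, 18]


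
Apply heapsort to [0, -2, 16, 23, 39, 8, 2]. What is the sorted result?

Build heap: [39, 23, 16, 0, -2, 8, 2]
Extract 39: [23, 2, 16, 0, -2, 8, 39]
Extract 23: [16, 2, 8, 0, -2, 23, 39]
Extract 16: [8, 2, -2, 0, 16, 23, 39]
Extract 8: [2, 0, -2, 8, 16, 23, 39]
Extract 2: [0, -2, 2, 8, 16, 23, 39]
Extract 0: [-2, 0, 2, 8, 16, 23, 39]


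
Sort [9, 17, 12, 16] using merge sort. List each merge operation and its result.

Divide and conquer:
  Merge [9] + [17] -> [9, 17]
  Merge [12] + [16] -> [12, 16]
  Merge [9, 17] + [12, 16] -> [9, 12, 16, 17]


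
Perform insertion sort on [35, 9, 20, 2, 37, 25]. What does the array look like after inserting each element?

First element 35 is already 'sorted'
Insert 9: shifted 1 elements -> [9, 35, 20, 2, 37, 25]
Insert 20: shifted 1 elements -> [9, 20, 35, 2, 37, 25]
Insert 2: shifted 3 elements -> [2, 9, 20, 35, 37, 25]
Insert 37: shifted 0 elements -> [2, 9, 20, 35, 37, 25]
Insert 25: shifted 2 elements -> [2, 9, 20, 25, 35, 37]


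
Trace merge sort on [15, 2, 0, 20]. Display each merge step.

Divide and conquer:
  Merge [15] + [2] -> [2, 15]
  Merge [0] + [20] -> [0, 20]
  Merge [2, 15] + [0, 20] -> [0, 2, 15, 20]


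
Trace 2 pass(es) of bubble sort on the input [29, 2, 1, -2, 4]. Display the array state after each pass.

After pass 1: [2, 1, -2, 4, 29] (4 swaps)
After pass 2: [1, -2, 2, 4, 29] (2 swaps)
Total swaps: 6


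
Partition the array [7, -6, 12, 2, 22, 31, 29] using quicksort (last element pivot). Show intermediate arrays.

Partition 1: pivot=29 at index 5 -> [7, -6, 12, 2, 22, 29, 31]
Partition 2: pivot=22 at index 4 -> [7, -6, 12, 2, 22, 29, 31]
Partition 3: pivot=2 at index 1 -> [-6, 2, 12, 7, 22, 29, 31]
Partition 4: pivot=7 at index 2 -> [-6, 2, 7, 12, 22, 29, 31]


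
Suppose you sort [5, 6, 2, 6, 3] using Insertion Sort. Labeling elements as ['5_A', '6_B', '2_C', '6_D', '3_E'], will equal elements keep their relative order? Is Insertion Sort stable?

Trace Insertion Sort on the labeled array (the key is the number; the letter only tracks identity):
  Insert 6_B at index 1: [5_A, 6_B, 2_C, 6_D, 3_E]
  Insert 2_C at index 0: [2_C, 5_A, 6_B, 6_D, 3_E]
  Insert 6_D at index 3: [2_C, 5_A, 6_B, 6_D, 3_E]
  Insert 3_E at index 1: [2_C, 3_E, 5_A, 6_B, 6_D]
Final order: [2_C, 3_E, 5_A, 6_B, 6_D]
Equal keys:
  value 6: originally 6_B, 6_D; after sorting 6_B, 6_D -> order preserved
All equal keys kept their original relative order. Insertion Sort is stable: elements are shifted only while they are strictly greater than the key, so a key is inserted after any equal elements already placed.
Answer: Stable


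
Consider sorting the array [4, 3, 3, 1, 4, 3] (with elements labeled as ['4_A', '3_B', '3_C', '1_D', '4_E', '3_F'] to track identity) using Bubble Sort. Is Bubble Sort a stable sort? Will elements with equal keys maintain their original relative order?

Trace Bubble Sort on the labeled array (the key is the number; the letter only tracks identity):
  After pass 1: [3_B, 3_C, 1_D, 4_A, 3_F, 4_E]
  After pass 2: [3_B, 1_D, 3_C, 3_F, 4_A, 4_E]
  After pass 3: [1_D, 3_B, 3_C, 3_F, 4_A, 4_E]
  After pass 4: [1_D, 3_B, 3_C, 3_F, 4_A, 4_E] (no swaps, done)
Final order: [1_D, 3_B, 3_C, 3_F, 4_A, 4_E]
Equal keys:
  value 3: originally 3_B, 3_C, 3_F; after sorting 3_B, 3_C, 3_F -> order preserved
  value 4: originally 4_A, 4_E; after sorting 4_A, 4_E -> order preserved
All equal keys kept their original relative order. Bubble Sort is stable: it only swaps adjacent elements when the left one is strictly greater, so equal keys never move past each other.
Answer: Stable


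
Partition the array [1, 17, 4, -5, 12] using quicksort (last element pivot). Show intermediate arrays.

Partition 1: pivot=12 at index 3 -> [1, 4, -5, 12, 17]
Partition 2: pivot=-5 at index 0 -> [-5, 4, 1, 12, 17]
Partition 3: pivot=1 at index 1 -> [-5, 1, 4, 12, 17]


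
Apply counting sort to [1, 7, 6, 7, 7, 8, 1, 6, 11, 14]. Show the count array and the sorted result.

Count array: [0, 2, 0, 0, 0, 0, 2, 3, 1, 0, 0, 1, 0, 0, 1]
(count[i] = number of elements equal to i)
Cumulative count: [0, 2, 2, 2, 2, 2, 4, 7, 8, 8, 8, 9, 9, 9, 10]
Sorted: [1, 1, 6, 6, 7, 7, 7, 8, 11, 14]


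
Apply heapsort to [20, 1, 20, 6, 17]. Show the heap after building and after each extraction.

Build heap: [20, 17, 20, 6, 1]
Extract 20: [20, 17, 1, 6, 20]
Extract 20: [17, 6, 1, 20, 20]
Extract 17: [6, 1, 17, 20, 20]
Extract 6: [1, 6, 17, 20, 20]


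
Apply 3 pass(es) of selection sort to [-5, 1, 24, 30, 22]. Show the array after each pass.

Pass 1: Select minimum -5 at index 0, swap -> [-5, 1, 24, 30, 22]
Pass 2: Select minimum 1 at index 1, swap -> [-5, 1, 24, 30, 22]
Pass 3: Select minimum 22 at index 4, swap -> [-5, 1, 22, 30, 24]


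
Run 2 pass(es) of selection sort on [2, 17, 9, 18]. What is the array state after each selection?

Pass 1: Select minimum 2 at index 0, swap -> [2, 17, 9, 18]
Pass 2: Select minimum 9 at index 2, swap -> [2, 9, 17, 18]


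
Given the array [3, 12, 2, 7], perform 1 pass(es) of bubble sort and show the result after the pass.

After pass 1: [3, 2, 7, 12] (2 swaps)
Total swaps: 2


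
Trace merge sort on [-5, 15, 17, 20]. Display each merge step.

Divide and conquer:
  Merge [-5] + [15] -> [-5, 15]
  Merge [17] + [20] -> [17, 20]
  Merge [-5, 15] + [17, 20] -> [-5, 15, 17, 20]


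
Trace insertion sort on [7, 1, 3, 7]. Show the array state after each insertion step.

First element 7 is already 'sorted'
Insert 1: shifted 1 elements -> [1, 7, 3, 7]
Insert 3: shifted 1 elements -> [1, 3, 7, 7]
Insert 7: shifted 0 elements -> [1, 3, 7, 7]


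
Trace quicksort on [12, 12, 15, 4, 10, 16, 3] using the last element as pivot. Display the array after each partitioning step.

Partition 1: pivot=3 at index 0 -> [3, 12, 15, 4, 10, 16, 12]
Partition 2: pivot=12 at index 4 -> [3, 12, 4, 10, 12, 16, 15]
Partition 3: pivot=10 at index 2 -> [3, 4, 10, 12, 12, 16, 15]
Partition 4: pivot=15 at index 5 -> [3, 4, 10, 12, 12, 15, 16]


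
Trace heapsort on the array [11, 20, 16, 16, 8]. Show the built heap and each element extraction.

Build heap: [20, 16, 16, 11, 8]
Extract 20: [16, 11, 16, 8, 20]
Extract 16: [16, 11, 8, 16, 20]
Extract 16: [11, 8, 16, 16, 20]
Extract 11: [8, 11, 16, 16, 20]


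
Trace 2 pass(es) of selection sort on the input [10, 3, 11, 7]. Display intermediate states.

Pass 1: Select minimum 3 at index 1, swap -> [3, 10, 11, 7]
Pass 2: Select minimum 7 at index 3, swap -> [3, 7, 11, 10]


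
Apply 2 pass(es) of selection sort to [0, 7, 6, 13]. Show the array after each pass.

Pass 1: Select minimum 0 at index 0, swap -> [0, 7, 6, 13]
Pass 2: Select minimum 6 at index 2, swap -> [0, 6, 7, 13]


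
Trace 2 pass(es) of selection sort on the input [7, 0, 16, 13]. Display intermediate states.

Pass 1: Select minimum 0 at index 1, swap -> [0, 7, 16, 13]
Pass 2: Select minimum 7 at index 1, swap -> [0, 7, 16, 13]


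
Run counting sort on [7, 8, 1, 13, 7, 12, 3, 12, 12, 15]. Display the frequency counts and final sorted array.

Count array: [0, 1, 0, 1, 0, 0, 0, 2, 1, 0, 0, 0, 3, 1, 0, 1]
(count[i] = number of elements equal to i)
Cumulative count: [0, 1, 1, 2, 2, 2, 2, 4, 5, 5, 5, 5, 8, 9, 9, 10]
Sorted: [1, 3, 7, 7, 8, 12, 12, 12, 13, 15]


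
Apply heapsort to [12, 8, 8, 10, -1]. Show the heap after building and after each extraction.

Build heap: [12, 10, 8, 8, -1]
Extract 12: [10, 8, 8, -1, 12]
Extract 10: [8, -1, 8, 10, 12]
Extract 8: [8, -1, 8, 10, 12]
Extract 8: [-1, 8, 8, 10, 12]


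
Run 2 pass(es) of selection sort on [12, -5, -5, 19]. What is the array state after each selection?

Pass 1: Select minimum -5 at index 1, swap -> [-5, 12, -5, 19]
Pass 2: Select minimum -5 at index 2, swap -> [-5, -5, 12, 19]


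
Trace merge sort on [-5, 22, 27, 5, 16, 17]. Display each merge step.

Divide and conquer:
  Merge [22] + [27] -> [22, 27]
  Merge [-5] + [22, 27] -> [-5, 22, 27]
  Merge [16] + [17] -> [16, 17]
  Merge [5] + [16, 17] -> [5, 16, 17]
  Merge [-5, 22, 27] + [5, 16, 17] -> [-5, 5, 16, 17, 22, 27]


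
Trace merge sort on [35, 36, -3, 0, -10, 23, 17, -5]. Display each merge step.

Divide and conquer:
  Merge [35] + [36] -> [35, 36]
  Merge [-3] + [0] -> [-3, 0]
  Merge [35, 36] + [-3, 0] -> [-3, 0, 35, 36]
  Merge [-10] + [23] -> [-10, 23]
  Merge [17] + [-5] -> [-5, 17]
  Merge [-10, 23] + [-5, 17] -> [-10, -5, 17, 23]
  Merge [-3, 0, 35, 36] + [-10, -5, 17, 23] -> [-10, -5, -3, 0, 17, 23, 35, 36]


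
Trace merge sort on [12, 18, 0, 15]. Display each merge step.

Divide and conquer:
  Merge [12] + [18] -> [12, 18]
  Merge [0] + [15] -> [0, 15]
  Merge [12, 18] + [0, 15] -> [0, 12, 15, 18]


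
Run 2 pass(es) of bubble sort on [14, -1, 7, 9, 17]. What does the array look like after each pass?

After pass 1: [-1, 7, 9, 14, 17] (3 swaps)
After pass 2: [-1, 7, 9, 14, 17] (0 swaps)
Total swaps: 3


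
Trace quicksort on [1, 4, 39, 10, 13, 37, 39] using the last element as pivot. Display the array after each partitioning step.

Partition 1: pivot=39 at index 6 -> [1, 4, 39, 10, 13, 37, 39]
Partition 2: pivot=37 at index 4 -> [1, 4, 10, 13, 37, 39, 39]
Partition 3: pivot=13 at index 3 -> [1, 4, 10, 13, 37, 39, 39]
Partition 4: pivot=10 at index 2 -> [1, 4, 10, 13, 37, 39, 39]
Partition 5: pivot=4 at index 1 -> [1, 4, 10, 13, 37, 39, 39]


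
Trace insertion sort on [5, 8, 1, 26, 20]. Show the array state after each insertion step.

First element 5 is already 'sorted'
Insert 8: shifted 0 elements -> [5, 8, 1, 26, 20]
Insert 1: shifted 2 elements -> [1, 5, 8, 26, 20]
Insert 26: shifted 0 elements -> [1, 5, 8, 26, 20]
Insert 20: shifted 1 elements -> [1, 5, 8, 20, 26]


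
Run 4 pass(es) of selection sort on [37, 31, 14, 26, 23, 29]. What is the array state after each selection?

Pass 1: Select minimum 14 at index 2, swap -> [14, 31, 37, 26, 23, 29]
Pass 2: Select minimum 23 at index 4, swap -> [14, 23, 37, 26, 31, 29]
Pass 3: Select minimum 26 at index 3, swap -> [14, 23, 26, 37, 31, 29]
Pass 4: Select minimum 29 at index 5, swap -> [14, 23, 26, 29, 31, 37]


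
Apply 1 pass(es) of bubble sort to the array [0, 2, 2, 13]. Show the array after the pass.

After pass 1: [0, 2, 2, 13] (0 swaps)
Total swaps: 0


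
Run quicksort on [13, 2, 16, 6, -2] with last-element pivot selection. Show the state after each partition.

Partition 1: pivot=-2 at index 0 -> [-2, 2, 16, 6, 13]
Partition 2: pivot=13 at index 3 -> [-2, 2, 6, 13, 16]
Partition 3: pivot=6 at index 2 -> [-2, 2, 6, 13, 16]


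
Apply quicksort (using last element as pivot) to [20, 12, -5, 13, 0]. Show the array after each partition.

Partition 1: pivot=0 at index 1 -> [-5, 0, 20, 13, 12]
Partition 2: pivot=12 at index 2 -> [-5, 0, 12, 13, 20]
Partition 3: pivot=20 at index 4 -> [-5, 0, 12, 13, 20]


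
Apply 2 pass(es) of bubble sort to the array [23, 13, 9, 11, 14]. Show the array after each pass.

After pass 1: [13, 9, 11, 14, 23] (4 swaps)
After pass 2: [9, 11, 13, 14, 23] (2 swaps)
Total swaps: 6


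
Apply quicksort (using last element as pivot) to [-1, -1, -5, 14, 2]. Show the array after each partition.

Partition 1: pivot=2 at index 3 -> [-1, -1, -5, 2, 14]
Partition 2: pivot=-5 at index 0 -> [-5, -1, -1, 2, 14]
Partition 3: pivot=-1 at index 2 -> [-5, -1, -1, 2, 14]


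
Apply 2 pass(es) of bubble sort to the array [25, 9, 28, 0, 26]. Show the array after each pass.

After pass 1: [9, 25, 0, 26, 28] (3 swaps)
After pass 2: [9, 0, 25, 26, 28] (1 swaps)
Total swaps: 4


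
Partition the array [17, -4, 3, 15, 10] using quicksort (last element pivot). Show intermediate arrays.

Partition 1: pivot=10 at index 2 -> [-4, 3, 10, 15, 17]
Partition 2: pivot=3 at index 1 -> [-4, 3, 10, 15, 17]
Partition 3: pivot=17 at index 4 -> [-4, 3, 10, 15, 17]
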